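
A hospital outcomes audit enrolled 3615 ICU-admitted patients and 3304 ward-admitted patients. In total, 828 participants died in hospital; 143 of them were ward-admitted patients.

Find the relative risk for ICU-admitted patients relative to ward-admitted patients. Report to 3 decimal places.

ICU-admitted patients with the outcome: 828 − 143 = 685
ICU-admitted patients without the outcome: 3615 − 685 = 2930
ward-admitted patients without the outcome: 3304 − 143 = 3161
risk, ICU-admitted patients = 685/3615 = 0.18949
risk, ward-admitted patients = 143/3304 = 0.04328
RR = 0.18949 / 0.04328 = 4.378

4.378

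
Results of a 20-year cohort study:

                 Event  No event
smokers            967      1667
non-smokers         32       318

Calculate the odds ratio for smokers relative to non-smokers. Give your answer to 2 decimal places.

OR = (967 × 318) / (1667 × 32) = 307506/53344 ≈ 5.76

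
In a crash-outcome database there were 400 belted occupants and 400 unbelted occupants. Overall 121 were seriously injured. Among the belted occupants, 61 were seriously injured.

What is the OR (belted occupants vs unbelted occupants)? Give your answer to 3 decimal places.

belted occupants without the outcome: 400 − 61 = 339
unbelted occupants with the outcome: 121 − 61 = 60
unbelted occupants without the outcome: 400 − 60 = 340
OR = (61 × 340) / (339 × 60) = 20740/20340 ≈ 1.020

OR: 1.020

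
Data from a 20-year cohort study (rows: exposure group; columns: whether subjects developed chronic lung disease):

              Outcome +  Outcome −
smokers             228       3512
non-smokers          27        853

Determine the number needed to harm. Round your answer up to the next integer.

NNH: 34

risk, smokers = 228/3740 = 0.060963
risk, non-smokers = 27/880 = 0.030682
absolute risk difference = 0.030281
1 / 0.030281 = 33.024 → round up → 34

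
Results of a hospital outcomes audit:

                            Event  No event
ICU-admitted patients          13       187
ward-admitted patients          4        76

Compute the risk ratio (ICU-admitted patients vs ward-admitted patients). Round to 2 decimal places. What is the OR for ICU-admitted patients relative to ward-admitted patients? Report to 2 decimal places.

RR = 1.30; OR = 1.32

risk, ICU-admitted patients = 13/200 = 0.0650
risk, ward-admitted patients = 4/80 = 0.0500
RR = 0.0650 / 0.0500 = 1.30
OR = (13 × 76) / (187 × 4) = 988/748 ≈ 1.32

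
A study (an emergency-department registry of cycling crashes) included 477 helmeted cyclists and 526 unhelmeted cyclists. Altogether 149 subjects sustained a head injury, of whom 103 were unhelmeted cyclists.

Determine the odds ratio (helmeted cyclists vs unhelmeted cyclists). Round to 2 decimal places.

helmeted cyclists with the outcome: 149 − 103 = 46
helmeted cyclists without the outcome: 477 − 46 = 431
unhelmeted cyclists without the outcome: 526 − 103 = 423
odds, helmeted cyclists = 46/431 = 0.1067
odds, unhelmeted cyclists = 103/423 = 0.2435
OR = 0.1067 / 0.2435 = 0.44

OR ≈ 0.44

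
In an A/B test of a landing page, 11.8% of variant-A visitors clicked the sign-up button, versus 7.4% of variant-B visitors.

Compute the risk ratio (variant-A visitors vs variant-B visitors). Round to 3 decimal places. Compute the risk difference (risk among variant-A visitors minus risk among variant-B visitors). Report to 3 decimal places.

RR = 1.595; RD = 0.044

RR = 0.1180 / 0.0740 = 1.595
risk difference = 0.1180 − 0.0740 = 0.044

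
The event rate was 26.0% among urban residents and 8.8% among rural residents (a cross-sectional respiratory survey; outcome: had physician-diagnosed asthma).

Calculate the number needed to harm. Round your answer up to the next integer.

absolute risk difference = 0.172000
1 / 0.172000 = 5.814 → round up → 6

6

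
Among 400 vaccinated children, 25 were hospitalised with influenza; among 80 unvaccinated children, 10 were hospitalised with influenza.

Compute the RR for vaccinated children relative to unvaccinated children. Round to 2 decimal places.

0.50

risk, vaccinated children = 25/400 = 0.0625
risk, unvaccinated children = 10/80 = 0.1250
RR = 0.0625 / 0.1250 = 0.50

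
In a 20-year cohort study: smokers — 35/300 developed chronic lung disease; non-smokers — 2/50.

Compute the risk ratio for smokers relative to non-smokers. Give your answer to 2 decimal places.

risk, smokers = 35/300 = 0.11667
risk, non-smokers = 2/50 = 0.04000
RR = 0.11667 / 0.04000 = 2.92

2.92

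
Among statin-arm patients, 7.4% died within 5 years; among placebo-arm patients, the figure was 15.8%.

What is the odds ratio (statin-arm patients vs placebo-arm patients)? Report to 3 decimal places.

odds, statin-arm patients = 0.0740/0.9260 = 0.0799
odds, placebo-arm patients = 0.1580/0.8420 = 0.1876
OR = 0.0799 / 0.1876 = 0.426

0.426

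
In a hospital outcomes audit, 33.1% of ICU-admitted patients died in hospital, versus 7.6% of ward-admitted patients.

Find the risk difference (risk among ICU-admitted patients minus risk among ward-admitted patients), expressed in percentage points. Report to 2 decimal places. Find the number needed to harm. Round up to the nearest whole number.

RD = 25.50; NNH = 4

risk difference = 0.3310 − 0.0760 = 0.2550 → 25.50 percentage points
absolute risk difference = 0.255000
1 / 0.255000 = 3.922 → round up → 4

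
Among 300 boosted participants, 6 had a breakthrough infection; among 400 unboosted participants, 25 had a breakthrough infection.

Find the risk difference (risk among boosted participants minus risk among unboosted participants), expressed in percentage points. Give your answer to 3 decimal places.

risk, boosted participants = 6/300 = 0.02000
risk, unboosted participants = 25/400 = 0.06250
risk difference = 0.02000 − 0.06250 = -0.04250 → -4.250 percentage points

-4.250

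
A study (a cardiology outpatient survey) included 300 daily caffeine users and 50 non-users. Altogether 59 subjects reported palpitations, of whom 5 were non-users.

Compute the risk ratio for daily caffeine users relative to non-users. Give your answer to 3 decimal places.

daily caffeine users with the outcome: 59 − 5 = 54
daily caffeine users without the outcome: 300 − 54 = 246
non-users without the outcome: 50 − 5 = 45
risk, daily caffeine users = 54/300 = 0.1800
risk, non-users = 5/50 = 0.1000
RR = 0.1800 / 0.1000 = 1.800

1.800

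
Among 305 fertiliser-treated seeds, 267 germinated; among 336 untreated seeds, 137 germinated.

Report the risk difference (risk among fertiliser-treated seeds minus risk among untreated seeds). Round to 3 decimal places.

RD ≈ 0.468

risk, fertiliser-treated seeds = 267/305 = 0.8754
risk, untreated seeds = 137/336 = 0.4077
risk difference = 0.8754 − 0.4077 = 0.468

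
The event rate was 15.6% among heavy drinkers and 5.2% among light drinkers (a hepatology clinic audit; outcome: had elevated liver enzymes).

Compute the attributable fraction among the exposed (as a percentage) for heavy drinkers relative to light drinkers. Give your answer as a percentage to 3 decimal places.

AR% = (0.1560 − 0.0520) / 0.1560 = 0.6667 → 66.667%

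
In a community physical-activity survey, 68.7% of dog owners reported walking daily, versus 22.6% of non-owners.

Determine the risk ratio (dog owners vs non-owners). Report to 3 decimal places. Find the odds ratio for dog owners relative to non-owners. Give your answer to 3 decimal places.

RR = 0.6870 / 0.2260 = 3.040
odds, dog owners = 0.6870/0.3130 = 2.1949
odds, non-owners = 0.2260/0.7740 = 0.2920
OR = 2.1949 / 0.2920 = 7.517

RR = 3.040; OR = 7.517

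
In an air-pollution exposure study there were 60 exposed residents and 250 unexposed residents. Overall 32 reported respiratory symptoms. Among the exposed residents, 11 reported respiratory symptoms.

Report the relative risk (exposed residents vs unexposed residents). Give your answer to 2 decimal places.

2.18

exposed residents without the outcome: 60 − 11 = 49
unexposed residents with the outcome: 32 − 11 = 21
unexposed residents without the outcome: 250 − 21 = 229
risk, exposed residents = 11/60 = 0.1833
risk, unexposed residents = 21/250 = 0.0840
RR = 0.1833 / 0.0840 = 2.18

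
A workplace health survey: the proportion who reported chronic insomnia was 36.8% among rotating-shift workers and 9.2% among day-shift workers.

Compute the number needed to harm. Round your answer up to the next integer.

absolute risk difference = 0.276000
1 / 0.276000 = 3.623 → round up → 4

NNH ≈ 4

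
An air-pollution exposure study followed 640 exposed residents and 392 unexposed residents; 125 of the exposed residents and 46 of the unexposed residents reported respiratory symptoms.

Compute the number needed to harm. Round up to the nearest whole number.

NNH: 13

risk, exposed residents = 125/640 = 0.195312
risk, unexposed residents = 46/392 = 0.117347
absolute risk difference = 0.077966
1 / 0.077966 = 12.826 → round up → 13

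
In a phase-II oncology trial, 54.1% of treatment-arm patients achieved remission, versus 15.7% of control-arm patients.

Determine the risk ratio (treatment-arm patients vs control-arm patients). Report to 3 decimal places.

RR = 0.5410 / 0.1570 = 3.446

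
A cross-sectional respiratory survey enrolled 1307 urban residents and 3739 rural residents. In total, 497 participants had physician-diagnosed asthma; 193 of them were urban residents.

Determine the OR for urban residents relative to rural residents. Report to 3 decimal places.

1.958

urban residents without the outcome: 1307 − 193 = 1114
rural residents with the outcome: 497 − 193 = 304
rural residents without the outcome: 3739 − 304 = 3435
OR = (193 × 3435) / (1114 × 304) = 662955/338656 ≈ 1.958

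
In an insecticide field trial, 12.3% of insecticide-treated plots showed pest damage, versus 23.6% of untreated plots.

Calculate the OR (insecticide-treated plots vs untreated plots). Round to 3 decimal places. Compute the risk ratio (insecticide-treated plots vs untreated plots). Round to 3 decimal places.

odds, insecticide-treated plots = 0.1230/0.8770 = 0.1403
odds, untreated plots = 0.2360/0.7640 = 0.3089
OR = 0.1403 / 0.3089 = 0.454
RR = 0.1230 / 0.2360 = 0.521

OR = 0.454; RR = 0.521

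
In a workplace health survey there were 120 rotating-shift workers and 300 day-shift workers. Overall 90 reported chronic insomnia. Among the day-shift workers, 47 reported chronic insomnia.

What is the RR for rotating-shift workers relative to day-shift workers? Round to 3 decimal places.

2.287

rotating-shift workers with the outcome: 90 − 47 = 43
rotating-shift workers without the outcome: 120 − 43 = 77
day-shift workers without the outcome: 300 − 47 = 253
risk, rotating-shift workers = 43/120 = 0.3583
risk, day-shift workers = 47/300 = 0.1567
RR = 0.3583 / 0.1567 = 2.287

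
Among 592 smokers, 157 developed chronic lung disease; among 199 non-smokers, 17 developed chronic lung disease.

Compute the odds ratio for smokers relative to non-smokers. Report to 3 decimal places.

OR = (157 × 182) / (435 × 17) = 28574/7395 ≈ 3.864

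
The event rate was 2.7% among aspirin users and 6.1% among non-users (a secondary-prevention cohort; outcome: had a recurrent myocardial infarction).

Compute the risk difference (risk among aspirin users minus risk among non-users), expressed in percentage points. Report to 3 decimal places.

risk difference = 0.02700 − 0.06100 = -0.03400 → -3.400 percentage points

RD ≈ -3.400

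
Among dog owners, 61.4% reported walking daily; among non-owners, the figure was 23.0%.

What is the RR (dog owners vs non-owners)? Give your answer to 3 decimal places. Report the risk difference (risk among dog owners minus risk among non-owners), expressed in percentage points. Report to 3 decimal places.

RR = 2.670; RD = 38.400

RR = 0.6140 / 0.2300 = 2.670
risk difference = 0.6140 − 0.2300 = 0.3840 → 38.400 percentage points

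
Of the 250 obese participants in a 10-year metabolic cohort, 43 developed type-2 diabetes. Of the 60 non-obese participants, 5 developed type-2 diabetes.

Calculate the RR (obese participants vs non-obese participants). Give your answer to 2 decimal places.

risk, obese participants = 43/250 = 0.1720
risk, non-obese participants = 5/60 = 0.0833
RR = 0.1720 / 0.0833 = 2.06

2.06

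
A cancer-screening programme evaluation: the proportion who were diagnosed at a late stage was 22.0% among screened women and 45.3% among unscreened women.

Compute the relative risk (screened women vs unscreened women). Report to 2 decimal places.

RR = 0.2200 / 0.4530 = 0.49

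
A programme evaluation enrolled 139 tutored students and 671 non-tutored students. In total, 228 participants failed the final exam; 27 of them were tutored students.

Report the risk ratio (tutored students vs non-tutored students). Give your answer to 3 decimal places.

RR ≈ 0.648

tutored students without the outcome: 139 − 27 = 112
non-tutored students with the outcome: 228 − 27 = 201
non-tutored students without the outcome: 671 − 201 = 470
risk, tutored students = 27/139 = 0.1942
risk, non-tutored students = 201/671 = 0.2996
RR = 0.1942 / 0.2996 = 0.648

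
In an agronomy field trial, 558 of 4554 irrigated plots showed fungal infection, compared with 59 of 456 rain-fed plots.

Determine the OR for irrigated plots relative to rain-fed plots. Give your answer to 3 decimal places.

OR = (558 × 397) / (3996 × 59) = 221526/235764 ≈ 0.940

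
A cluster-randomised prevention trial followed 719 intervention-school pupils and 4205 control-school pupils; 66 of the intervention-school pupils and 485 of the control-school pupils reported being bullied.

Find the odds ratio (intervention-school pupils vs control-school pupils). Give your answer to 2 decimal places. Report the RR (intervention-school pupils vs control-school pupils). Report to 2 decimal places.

OR = (66 × 3720) / (653 × 485) = 245520/316705 ≈ 0.78
risk, intervention-school pupils = 66/719 = 0.0918
risk, control-school pupils = 485/4205 = 0.1153
RR = 0.0918 / 0.1153 = 0.80

OR = 0.78; RR = 0.80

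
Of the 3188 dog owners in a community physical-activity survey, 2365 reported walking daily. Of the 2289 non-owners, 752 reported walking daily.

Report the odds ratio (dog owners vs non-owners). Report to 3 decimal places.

OR = (2365 × 1537) / (823 × 752) = 3635005/618896 ≈ 5.873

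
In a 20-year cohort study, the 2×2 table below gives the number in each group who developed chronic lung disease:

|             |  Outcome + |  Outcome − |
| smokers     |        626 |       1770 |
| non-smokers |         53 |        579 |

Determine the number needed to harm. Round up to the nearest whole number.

NNH: 6

risk, smokers = 626/2396 = 0.261269
risk, non-smokers = 53/632 = 0.083861
absolute risk difference = 0.177408
1 / 0.177408 = 5.637 → round up → 6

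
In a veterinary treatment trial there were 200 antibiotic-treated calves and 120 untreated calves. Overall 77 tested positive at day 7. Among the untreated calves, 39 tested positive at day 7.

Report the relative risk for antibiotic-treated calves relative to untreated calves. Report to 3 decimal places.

0.585

antibiotic-treated calves with the outcome: 77 − 39 = 38
antibiotic-treated calves without the outcome: 200 − 38 = 162
untreated calves without the outcome: 120 − 39 = 81
risk, antibiotic-treated calves = 38/200 = 0.1900
risk, untreated calves = 39/120 = 0.3250
RR = 0.1900 / 0.3250 = 0.585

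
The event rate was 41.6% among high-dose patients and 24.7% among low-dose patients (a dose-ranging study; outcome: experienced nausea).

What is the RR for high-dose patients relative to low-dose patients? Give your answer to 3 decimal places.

RR = 0.4160 / 0.2470 = 1.684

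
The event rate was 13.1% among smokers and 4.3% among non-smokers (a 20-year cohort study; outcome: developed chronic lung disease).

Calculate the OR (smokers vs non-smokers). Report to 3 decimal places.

odds, smokers = 0.13100/0.86900 = 0.15075
odds, non-smokers = 0.04300/0.95700 = 0.04493
OR = 0.15075 / 0.04493 = 3.355

3.355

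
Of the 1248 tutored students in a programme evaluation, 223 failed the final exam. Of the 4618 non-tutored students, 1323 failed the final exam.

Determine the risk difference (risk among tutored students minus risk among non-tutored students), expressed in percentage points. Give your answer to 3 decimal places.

-10.780

risk, tutored students = 223/1248 = 0.1787
risk, non-tutored students = 1323/4618 = 0.2865
risk difference = 0.1787 − 0.2865 = -0.1078 → -10.780 percentage points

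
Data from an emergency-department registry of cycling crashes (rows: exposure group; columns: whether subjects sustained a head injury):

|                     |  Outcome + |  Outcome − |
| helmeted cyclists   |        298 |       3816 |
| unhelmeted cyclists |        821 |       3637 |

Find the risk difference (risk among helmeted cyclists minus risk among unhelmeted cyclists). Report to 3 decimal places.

risk, helmeted cyclists = 298/4114 = 0.0724
risk, unhelmeted cyclists = 821/4458 = 0.1842
risk difference = 0.0724 − 0.1842 = -0.112

-0.112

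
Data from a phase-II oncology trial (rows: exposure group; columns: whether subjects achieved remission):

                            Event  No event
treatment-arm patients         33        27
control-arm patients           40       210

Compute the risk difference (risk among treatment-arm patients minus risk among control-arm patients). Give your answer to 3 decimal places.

risk, treatment-arm patients = 33/60 = 0.5500
risk, control-arm patients = 40/250 = 0.1600
risk difference = 0.5500 − 0.1600 = 0.390

RD = 0.390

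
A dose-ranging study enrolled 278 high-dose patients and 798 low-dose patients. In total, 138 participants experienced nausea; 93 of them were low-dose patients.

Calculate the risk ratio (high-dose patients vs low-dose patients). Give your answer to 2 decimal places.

high-dose patients with the outcome: 138 − 93 = 45
high-dose patients without the outcome: 278 − 45 = 233
low-dose patients without the outcome: 798 − 93 = 705
risk, high-dose patients = 45/278 = 0.1619
risk, low-dose patients = 93/798 = 0.1165
RR = 0.1619 / 0.1165 = 1.39

RR = 1.39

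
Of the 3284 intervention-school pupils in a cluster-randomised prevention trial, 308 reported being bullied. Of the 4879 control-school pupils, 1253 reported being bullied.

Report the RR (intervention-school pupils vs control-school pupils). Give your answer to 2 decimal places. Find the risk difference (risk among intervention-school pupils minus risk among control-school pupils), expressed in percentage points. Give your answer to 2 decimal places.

RR = 0.37; RD = -16.30

risk, intervention-school pupils = 308/3284 = 0.0938
risk, control-school pupils = 1253/4879 = 0.2568
RR = 0.0938 / 0.2568 = 0.37
risk difference = 0.0938 − 0.2568 = -0.1630 → -16.30 percentage points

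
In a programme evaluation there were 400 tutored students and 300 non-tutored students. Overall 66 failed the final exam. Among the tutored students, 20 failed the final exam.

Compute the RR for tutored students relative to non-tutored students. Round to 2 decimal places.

RR ≈ 0.33

tutored students without the outcome: 400 − 20 = 380
non-tutored students with the outcome: 66 − 20 = 46
non-tutored students without the outcome: 300 − 46 = 254
risk, tutored students = 20/400 = 0.0500
risk, non-tutored students = 46/300 = 0.1533
RR = 0.0500 / 0.1533 = 0.33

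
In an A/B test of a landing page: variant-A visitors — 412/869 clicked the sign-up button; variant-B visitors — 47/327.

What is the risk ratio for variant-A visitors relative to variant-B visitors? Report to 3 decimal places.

risk, variant-A visitors = 412/869 = 0.4741
risk, variant-B visitors = 47/327 = 0.1437
RR = 0.4741 / 0.1437 = 3.299

3.299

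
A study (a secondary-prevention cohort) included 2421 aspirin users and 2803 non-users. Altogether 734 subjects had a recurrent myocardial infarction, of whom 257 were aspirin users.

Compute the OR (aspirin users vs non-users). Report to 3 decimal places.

0.579

aspirin users without the outcome: 2421 − 257 = 2164
non-users with the outcome: 734 − 257 = 477
non-users without the outcome: 2803 − 477 = 2326
odds, aspirin users = 257/2164 = 0.1188
odds, non-users = 477/2326 = 0.2051
OR = 0.1188 / 0.2051 = 0.579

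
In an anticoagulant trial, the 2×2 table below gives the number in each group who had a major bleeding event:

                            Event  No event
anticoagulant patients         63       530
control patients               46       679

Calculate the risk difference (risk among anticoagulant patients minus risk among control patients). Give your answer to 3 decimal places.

RD = 0.043

risk, anticoagulant patients = 63/593 = 0.1062
risk, control patients = 46/725 = 0.0634
risk difference = 0.1062 − 0.0634 = 0.043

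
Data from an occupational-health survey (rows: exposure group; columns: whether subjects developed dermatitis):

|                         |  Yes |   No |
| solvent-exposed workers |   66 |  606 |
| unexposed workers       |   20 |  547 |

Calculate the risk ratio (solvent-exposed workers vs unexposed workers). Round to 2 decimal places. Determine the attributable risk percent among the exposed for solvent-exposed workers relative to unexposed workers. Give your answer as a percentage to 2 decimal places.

risk, solvent-exposed workers = 66/672 = 0.09821
risk, unexposed workers = 20/567 = 0.03527
RR = 0.09821 / 0.03527 = 2.78
AR% = (0.09821 − 0.03527) / 0.09821 = 0.6409 → 64.09%

RR = 2.78; AR% = 64.09%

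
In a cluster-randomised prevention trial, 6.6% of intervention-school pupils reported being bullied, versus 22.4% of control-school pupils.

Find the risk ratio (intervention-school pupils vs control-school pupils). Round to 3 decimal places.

RR = 0.0660 / 0.2240 = 0.295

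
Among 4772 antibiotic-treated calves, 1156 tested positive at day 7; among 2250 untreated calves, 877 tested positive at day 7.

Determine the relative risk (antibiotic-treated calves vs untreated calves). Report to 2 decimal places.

risk, antibiotic-treated calves = 1156/4772 = 0.2422
risk, untreated calves = 877/2250 = 0.3898
RR = 0.2422 / 0.3898 = 0.62

RR: 0.62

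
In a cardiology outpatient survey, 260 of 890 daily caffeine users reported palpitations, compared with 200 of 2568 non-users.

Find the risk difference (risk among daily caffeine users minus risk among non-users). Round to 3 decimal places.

0.214

risk, daily caffeine users = 260/890 = 0.2921
risk, non-users = 200/2568 = 0.0779
risk difference = 0.2921 − 0.0779 = 0.214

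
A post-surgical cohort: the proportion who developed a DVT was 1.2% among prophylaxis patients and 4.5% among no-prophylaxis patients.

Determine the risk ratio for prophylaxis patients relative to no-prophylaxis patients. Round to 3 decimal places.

RR = 0.01200 / 0.04500 = 0.267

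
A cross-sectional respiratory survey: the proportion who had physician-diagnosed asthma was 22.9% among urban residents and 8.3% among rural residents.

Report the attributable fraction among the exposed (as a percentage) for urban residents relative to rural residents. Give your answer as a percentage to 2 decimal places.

AR% = (0.2290 − 0.0830) / 0.2290 = 0.6376 → 63.76%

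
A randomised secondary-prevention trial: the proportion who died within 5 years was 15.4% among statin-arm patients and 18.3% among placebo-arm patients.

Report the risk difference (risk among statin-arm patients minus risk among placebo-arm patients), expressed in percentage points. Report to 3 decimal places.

risk difference = 0.1540 − 0.1830 = -0.0290 → -2.900 percentage points

RD: -2.900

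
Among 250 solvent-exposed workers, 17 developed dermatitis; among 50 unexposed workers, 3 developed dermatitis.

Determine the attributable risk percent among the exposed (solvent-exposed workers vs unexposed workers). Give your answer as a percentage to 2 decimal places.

risk, solvent-exposed workers = 17/250 = 0.0680
risk, unexposed workers = 3/50 = 0.0600
AR% = (0.0680 − 0.0600) / 0.0680 = 0.1176 → 11.76%

11.76%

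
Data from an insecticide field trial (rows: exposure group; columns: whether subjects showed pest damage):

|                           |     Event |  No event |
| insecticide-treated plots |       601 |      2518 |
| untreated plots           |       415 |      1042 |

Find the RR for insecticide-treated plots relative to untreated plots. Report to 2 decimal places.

risk, insecticide-treated plots = 601/3119 = 0.1927
risk, untreated plots = 415/1457 = 0.2848
RR = 0.1927 / 0.2848 = 0.68

RR = 0.68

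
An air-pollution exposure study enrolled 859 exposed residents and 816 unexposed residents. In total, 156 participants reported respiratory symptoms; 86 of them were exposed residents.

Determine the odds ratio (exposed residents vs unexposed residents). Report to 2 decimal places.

exposed residents without the outcome: 859 − 86 = 773
unexposed residents with the outcome: 156 − 86 = 70
unexposed residents without the outcome: 816 − 70 = 746
OR = (86 × 746) / (773 × 70) = 64156/54110 ≈ 1.19

OR: 1.19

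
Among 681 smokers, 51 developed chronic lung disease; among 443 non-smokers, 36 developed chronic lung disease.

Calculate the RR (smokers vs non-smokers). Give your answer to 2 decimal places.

RR ≈ 0.92

risk, smokers = 51/681 = 0.0749
risk, non-smokers = 36/443 = 0.0813
RR = 0.0749 / 0.0813 = 0.92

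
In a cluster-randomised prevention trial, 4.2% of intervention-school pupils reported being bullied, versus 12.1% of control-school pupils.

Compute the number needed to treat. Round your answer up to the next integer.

absolute risk difference = 0.079000
1 / 0.079000 = 12.658 → round up → 13

13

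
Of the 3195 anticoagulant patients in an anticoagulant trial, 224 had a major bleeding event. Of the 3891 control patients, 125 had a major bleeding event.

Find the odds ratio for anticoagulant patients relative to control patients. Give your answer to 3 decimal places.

odds, anticoagulant patients = 224/2971 = 0.07540
odds, control patients = 125/3766 = 0.03319
OR = 0.07540 / 0.03319 = 2.272

OR = 2.272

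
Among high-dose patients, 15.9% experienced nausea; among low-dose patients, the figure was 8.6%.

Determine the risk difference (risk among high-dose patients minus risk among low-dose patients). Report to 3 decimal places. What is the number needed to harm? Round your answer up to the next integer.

risk difference = 0.1590 − 0.0860 = 0.073
absolute risk difference = 0.073000
1 / 0.073000 = 13.699 → round up → 14

RD = 0.073; NNH = 14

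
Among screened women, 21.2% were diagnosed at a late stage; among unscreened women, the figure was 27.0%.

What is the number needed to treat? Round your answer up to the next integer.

18

absolute risk difference = 0.058000
1 / 0.058000 = 17.241 → round up → 18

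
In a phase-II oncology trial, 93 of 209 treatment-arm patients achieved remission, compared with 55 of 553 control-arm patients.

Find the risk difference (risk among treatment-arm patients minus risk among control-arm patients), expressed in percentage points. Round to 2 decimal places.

RD ≈ 34.55

risk, treatment-arm patients = 93/209 = 0.4450
risk, control-arm patients = 55/553 = 0.0995
risk difference = 0.4450 − 0.0995 = 0.3455 → 34.55 percentage points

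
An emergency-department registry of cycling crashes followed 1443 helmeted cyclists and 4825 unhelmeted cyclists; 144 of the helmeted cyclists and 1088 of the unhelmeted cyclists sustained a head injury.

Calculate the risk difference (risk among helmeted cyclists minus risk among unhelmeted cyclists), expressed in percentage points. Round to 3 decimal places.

risk, helmeted cyclists = 144/1443 = 0.0998
risk, unhelmeted cyclists = 1088/4825 = 0.2255
risk difference = 0.0998 − 0.2255 = -0.1257 → -12.570 percentage points

-12.570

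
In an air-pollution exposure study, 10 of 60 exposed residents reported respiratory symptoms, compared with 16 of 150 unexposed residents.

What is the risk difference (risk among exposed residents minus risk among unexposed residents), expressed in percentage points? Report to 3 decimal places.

6.000

risk, exposed residents = 10/60 = 0.1667
risk, unexposed residents = 16/150 = 0.1067
risk difference = 0.1667 − 0.1067 = 0.0600 → 6.000 percentage points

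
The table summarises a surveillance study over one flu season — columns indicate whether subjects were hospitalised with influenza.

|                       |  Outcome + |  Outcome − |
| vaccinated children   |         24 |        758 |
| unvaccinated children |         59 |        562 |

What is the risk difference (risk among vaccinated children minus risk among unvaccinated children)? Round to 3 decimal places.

risk, vaccinated children = 24/782 = 0.03069
risk, unvaccinated children = 59/621 = 0.09501
risk difference = 0.03069 − 0.09501 = -0.064

RD ≈ -0.064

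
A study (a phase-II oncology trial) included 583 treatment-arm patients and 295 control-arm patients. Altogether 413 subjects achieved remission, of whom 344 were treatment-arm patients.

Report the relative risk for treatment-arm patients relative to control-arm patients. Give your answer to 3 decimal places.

treatment-arm patients without the outcome: 583 − 344 = 239
control-arm patients with the outcome: 413 − 344 = 69
control-arm patients without the outcome: 295 − 69 = 226
risk, treatment-arm patients = 344/583 = 0.5901
risk, control-arm patients = 69/295 = 0.2339
RR = 0.5901 / 0.2339 = 2.523

2.523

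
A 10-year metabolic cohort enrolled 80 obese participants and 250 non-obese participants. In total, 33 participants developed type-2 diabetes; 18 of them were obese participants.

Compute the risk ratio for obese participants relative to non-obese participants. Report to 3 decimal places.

obese participants without the outcome: 80 − 18 = 62
non-obese participants with the outcome: 33 − 18 = 15
non-obese participants without the outcome: 250 − 15 = 235
risk, obese participants = 18/80 = 0.2250
risk, non-obese participants = 15/250 = 0.0600
RR = 0.2250 / 0.0600 = 3.750

3.750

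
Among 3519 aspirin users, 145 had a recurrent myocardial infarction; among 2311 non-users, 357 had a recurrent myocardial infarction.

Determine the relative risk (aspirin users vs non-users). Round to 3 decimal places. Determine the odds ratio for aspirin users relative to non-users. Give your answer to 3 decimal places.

RR = 0.267; OR = 0.235

risk, aspirin users = 145/3519 = 0.04120
risk, non-users = 357/2311 = 0.15448
RR = 0.04120 / 0.15448 = 0.267
OR = (145 × 1954) / (3374 × 357) = 283330/1204518 ≈ 0.235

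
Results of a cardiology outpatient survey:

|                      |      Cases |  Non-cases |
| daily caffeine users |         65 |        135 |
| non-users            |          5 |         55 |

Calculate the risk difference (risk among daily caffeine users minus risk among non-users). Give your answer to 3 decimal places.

RD: 0.242

risk, daily caffeine users = 65/200 = 0.3250
risk, non-users = 5/60 = 0.0833
risk difference = 0.3250 − 0.0833 = 0.242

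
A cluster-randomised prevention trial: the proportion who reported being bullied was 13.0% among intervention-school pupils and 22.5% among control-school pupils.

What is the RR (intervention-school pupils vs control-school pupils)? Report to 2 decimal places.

RR = 0.1300 / 0.2250 = 0.58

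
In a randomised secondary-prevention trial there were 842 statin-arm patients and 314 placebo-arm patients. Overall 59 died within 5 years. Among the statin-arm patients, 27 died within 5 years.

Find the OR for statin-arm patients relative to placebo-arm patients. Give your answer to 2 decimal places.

statin-arm patients without the outcome: 842 − 27 = 815
placebo-arm patients with the outcome: 59 − 27 = 32
placebo-arm patients without the outcome: 314 − 32 = 282
odds, statin-arm patients = 27/815 = 0.03313
odds, placebo-arm patients = 32/282 = 0.11348
OR = 0.03313 / 0.11348 = 0.29

0.29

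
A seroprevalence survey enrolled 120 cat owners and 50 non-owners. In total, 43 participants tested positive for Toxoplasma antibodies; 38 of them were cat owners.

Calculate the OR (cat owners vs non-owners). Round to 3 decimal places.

4.171

cat owners without the outcome: 120 − 38 = 82
non-owners with the outcome: 43 − 38 = 5
non-owners without the outcome: 50 − 5 = 45
OR = (38 × 45) / (82 × 5) = 1710/410 ≈ 4.171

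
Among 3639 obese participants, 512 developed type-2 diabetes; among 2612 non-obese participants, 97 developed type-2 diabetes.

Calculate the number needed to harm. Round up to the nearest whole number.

risk, obese participants = 512/3639 = 0.140698
risk, non-obese participants = 97/2612 = 0.037136
absolute risk difference = 0.103562
1 / 0.103562 = 9.656 → round up → 10

NNH ≈ 10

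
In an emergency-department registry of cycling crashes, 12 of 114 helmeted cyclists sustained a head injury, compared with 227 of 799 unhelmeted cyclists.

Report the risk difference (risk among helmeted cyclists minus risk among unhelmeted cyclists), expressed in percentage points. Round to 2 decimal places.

RD: -17.88

risk, helmeted cyclists = 12/114 = 0.1053
risk, unhelmeted cyclists = 227/799 = 0.2841
risk difference = 0.1053 − 0.2841 = -0.1788 → -17.88 percentage points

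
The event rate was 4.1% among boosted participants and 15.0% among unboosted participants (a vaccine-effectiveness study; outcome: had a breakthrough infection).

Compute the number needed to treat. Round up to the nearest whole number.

NNT ≈ 10

absolute risk difference = 0.109000
1 / 0.109000 = 9.174 → round up → 10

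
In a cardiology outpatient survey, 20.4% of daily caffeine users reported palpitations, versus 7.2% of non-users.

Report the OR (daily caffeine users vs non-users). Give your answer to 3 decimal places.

odds, daily caffeine users = 0.2040/0.7960 = 0.2563
odds, non-users = 0.0720/0.9280 = 0.0776
OR = 0.2563 / 0.0776 = 3.303

OR: 3.303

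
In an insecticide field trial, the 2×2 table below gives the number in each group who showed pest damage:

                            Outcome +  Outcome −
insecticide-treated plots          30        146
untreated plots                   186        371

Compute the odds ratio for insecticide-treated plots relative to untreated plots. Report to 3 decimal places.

OR = 0.410

odds, insecticide-treated plots = 30/146 = 0.2055
odds, untreated plots = 186/371 = 0.5013
OR = 0.2055 / 0.5013 = 0.410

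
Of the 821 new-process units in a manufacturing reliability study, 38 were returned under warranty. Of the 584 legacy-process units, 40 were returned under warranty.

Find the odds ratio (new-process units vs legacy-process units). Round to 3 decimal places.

odds, new-process units = 38/783 = 0.04853
odds, legacy-process units = 40/544 = 0.07353
OR = 0.04853 / 0.07353 = 0.660

0.660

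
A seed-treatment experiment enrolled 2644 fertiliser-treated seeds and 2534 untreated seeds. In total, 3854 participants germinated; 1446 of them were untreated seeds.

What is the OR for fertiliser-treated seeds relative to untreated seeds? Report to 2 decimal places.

fertiliser-treated seeds with the outcome: 3854 − 1446 = 2408
fertiliser-treated seeds without the outcome: 2644 − 2408 = 236
untreated seeds without the outcome: 2534 − 1446 = 1088
odds, fertiliser-treated seeds = 2408/236 = 10.2034
odds, untreated seeds = 1446/1088 = 1.3290
OR = 10.2034 / 1.3290 = 7.68

OR = 7.68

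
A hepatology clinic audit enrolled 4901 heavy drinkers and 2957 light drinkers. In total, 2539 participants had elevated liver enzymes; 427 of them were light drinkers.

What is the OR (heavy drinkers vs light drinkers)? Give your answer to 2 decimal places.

4.49

heavy drinkers with the outcome: 2539 − 427 = 2112
heavy drinkers without the outcome: 4901 − 2112 = 2789
light drinkers without the outcome: 2957 − 427 = 2530
OR = (2112 × 2530) / (2789 × 427) = 5343360/1190903 ≈ 4.49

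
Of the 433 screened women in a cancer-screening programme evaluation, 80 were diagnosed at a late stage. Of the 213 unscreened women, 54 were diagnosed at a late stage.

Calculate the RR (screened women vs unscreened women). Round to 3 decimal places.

risk, screened women = 80/433 = 0.1848
risk, unscreened women = 54/213 = 0.2535
RR = 0.1848 / 0.2535 = 0.729

0.729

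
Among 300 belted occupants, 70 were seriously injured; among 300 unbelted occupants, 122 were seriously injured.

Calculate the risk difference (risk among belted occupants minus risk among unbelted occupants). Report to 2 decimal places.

RD: -0.17

risk, belted occupants = 70/300 = 0.2333
risk, unbelted occupants = 122/300 = 0.4067
risk difference = 0.2333 − 0.4067 = -0.17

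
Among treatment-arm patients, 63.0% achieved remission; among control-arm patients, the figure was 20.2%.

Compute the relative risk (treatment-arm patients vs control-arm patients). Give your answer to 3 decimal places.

RR = 0.6300 / 0.2020 = 3.119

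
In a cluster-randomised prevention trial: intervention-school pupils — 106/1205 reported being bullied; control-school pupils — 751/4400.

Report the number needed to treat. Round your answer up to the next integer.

NNT ≈ 13

risk, intervention-school pupils = 106/1205 = 0.087967
risk, control-school pupils = 751/4400 = 0.170682
absolute risk difference = 0.082715
1 / 0.082715 = 12.090 → round up → 13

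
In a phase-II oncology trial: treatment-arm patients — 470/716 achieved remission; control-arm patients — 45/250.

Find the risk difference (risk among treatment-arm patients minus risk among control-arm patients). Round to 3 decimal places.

0.476

risk, treatment-arm patients = 470/716 = 0.6564
risk, control-arm patients = 45/250 = 0.1800
risk difference = 0.6564 − 0.1800 = 0.476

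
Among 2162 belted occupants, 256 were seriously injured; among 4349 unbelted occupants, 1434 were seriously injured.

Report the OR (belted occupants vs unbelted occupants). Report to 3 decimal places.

OR = (256 × 2915) / (1906 × 1434) = 746240/2733204 ≈ 0.273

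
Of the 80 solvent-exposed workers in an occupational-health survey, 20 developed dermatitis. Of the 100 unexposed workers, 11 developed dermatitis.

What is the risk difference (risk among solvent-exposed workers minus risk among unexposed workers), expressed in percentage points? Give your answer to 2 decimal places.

14.00

risk, solvent-exposed workers = 20/80 = 0.2500
risk, unexposed workers = 11/100 = 0.1100
risk difference = 0.2500 − 0.1100 = 0.1400 → 14.00 percentage points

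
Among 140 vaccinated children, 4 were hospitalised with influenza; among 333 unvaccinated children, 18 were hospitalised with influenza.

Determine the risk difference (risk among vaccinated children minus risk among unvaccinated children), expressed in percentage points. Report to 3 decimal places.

-2.548

risk, vaccinated children = 4/140 = 0.02857
risk, unvaccinated children = 18/333 = 0.05405
risk difference = 0.02857 − 0.05405 = -0.02548 → -2.548 percentage points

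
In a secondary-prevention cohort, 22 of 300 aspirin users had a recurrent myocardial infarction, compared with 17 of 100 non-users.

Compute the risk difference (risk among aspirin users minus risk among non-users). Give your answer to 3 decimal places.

risk, aspirin users = 22/300 = 0.0733
risk, non-users = 17/100 = 0.1700
risk difference = 0.0733 − 0.1700 = -0.097

-0.097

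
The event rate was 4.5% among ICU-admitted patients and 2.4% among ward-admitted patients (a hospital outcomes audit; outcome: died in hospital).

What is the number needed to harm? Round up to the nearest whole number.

absolute risk difference = 0.021000
1 / 0.021000 = 47.619 → round up → 48

NNH ≈ 48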